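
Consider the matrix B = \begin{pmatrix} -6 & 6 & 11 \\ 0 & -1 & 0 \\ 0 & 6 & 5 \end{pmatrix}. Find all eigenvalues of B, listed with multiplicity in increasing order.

Characteristic polynomial: p(μ) = μ^3 + 2μ^2 - 29μ - 30 = (μ - 5)(μ + 1)(μ + 6).
Roots (with multiplicity): -6, -1, 5.

-6, -1, 5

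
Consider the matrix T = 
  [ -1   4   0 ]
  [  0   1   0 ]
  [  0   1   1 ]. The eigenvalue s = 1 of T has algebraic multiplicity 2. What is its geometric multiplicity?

T − 1I = [[-2, 4, 0], [0, 0, 0], [0, 1, 0]].
This matrix has rank 2, so its null space has dimension 3 − 2 = 1.

1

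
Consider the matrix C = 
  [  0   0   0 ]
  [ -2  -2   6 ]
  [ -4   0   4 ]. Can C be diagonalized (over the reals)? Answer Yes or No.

Yes

Characteristic polynomial: p(s) = s^3 - 2s^2 - 8s = s(s - 4)(s + 2).
All 3 eigenvalues are distinct, so C is diagonalizable.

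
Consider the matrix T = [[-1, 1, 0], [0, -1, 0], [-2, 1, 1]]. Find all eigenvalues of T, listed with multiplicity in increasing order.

Characteristic polynomial: p(r) = r^3 + r^2 - r - 1 = (r - 1)(r + 1)^2.
Roots (with multiplicity): -1, -1, 1.

-1, -1, 1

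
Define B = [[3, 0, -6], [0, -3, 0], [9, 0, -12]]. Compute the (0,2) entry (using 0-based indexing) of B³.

Characteristic polynomial: s^3 + 12s^2 + 45s + 54 = (s + 3)^2(s + 6), so the eigenvalues are -6, -3, -3.
s=-6: eigenvector (2, 0, 3).
s=-3: eigenvector (0, 1, 0).
s=-3: eigenvector (1, 0, 1).
P = [[2, 0, 1], [0, 1, 0], [3, 0, 1]], D = diag(-6, -3, -3), P⁻¹ = [[-1, 0, 1], [0, 1, 0], [3, 0, -2]].
B³ = P·diag(-216, -27, -27)·P⁻¹ = [[351, 0, -378], [0, -27, 0], [567, 0, -594]].
The requested entry is -378.

-378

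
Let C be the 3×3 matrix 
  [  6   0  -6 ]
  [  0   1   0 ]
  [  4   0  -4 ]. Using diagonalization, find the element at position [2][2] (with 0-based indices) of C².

Characteristic polynomial: μ^3 - 3μ^2 + 2μ = μ(μ - 2)(μ - 1), so the eigenvalues are 0, 1, 2.
μ=2: eigenvector (3, 0, 2).
μ=0: eigenvector (1, 0, 1).
μ=1: eigenvector (0, 1, 0).
P = [[3, 1, 0], [0, 0, 1], [2, 1, 0]], D = diag(2, 0, 1), P⁻¹ = [[1, 0, -1], [-2, 0, 3], [0, 1, 0]].
C² = P·diag(4, 0, 1)·P⁻¹ = [[12, 0, -12], [0, 1, 0], [8, 0, -8]].
The requested entry is -8.

-8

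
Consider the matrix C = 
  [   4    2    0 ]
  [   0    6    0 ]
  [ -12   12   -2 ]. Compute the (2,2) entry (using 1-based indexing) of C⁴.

1296

Characteristic polynomial: s^3 - 8s^2 + 4s + 48 = (s - 6)(s - 4)(s + 2), so the eigenvalues are -2, 4, 6.
s=4: eigenvector (1, 0, -2).
s=6: eigenvector (1, 1, 0).
s=-2: eigenvector (0, 0, 1).
P = [[1, 1, 0], [0, 1, 0], [-2, 0, 1]], D = diag(4, 6, -2), P⁻¹ = [[1, -1, 0], [0, 1, 0], [2, -2, 1]].
C⁴ = P·diag(256, 1296, 16)·P⁻¹ = [[256, 1040, 0], [0, 1296, 0], [-480, 480, 16]].
The requested entry is 1296.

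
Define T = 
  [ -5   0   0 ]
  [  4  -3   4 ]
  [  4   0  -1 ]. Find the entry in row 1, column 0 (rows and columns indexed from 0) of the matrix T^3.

Characteristic polynomial: μ^3 + 9μ^2 + 23μ + 15 = (μ + 1)(μ + 3)(μ + 5), so the eigenvalues are -5, -3, -1.
μ=-5: eigenvector (1, 0, -1).
μ=-3: eigenvector (0, 1, 0).
μ=-1: eigenvector (0, 2, 1).
P = [[1, 0, 0], [0, 1, 2], [-1, 0, 1]], D = diag(-5, -3, -1), P⁻¹ = [[1, 0, 0], [-2, 1, -2], [1, 0, 1]].
T³ = P·diag(-125, -27, -1)·P⁻¹ = [[-125, 0, 0], [52, -27, 52], [124, 0, -1]].
The requested entry is 52.

52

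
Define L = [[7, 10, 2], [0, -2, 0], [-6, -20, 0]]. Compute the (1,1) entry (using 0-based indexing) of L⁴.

Characteristic polynomial: μ^3 - 5μ^2 - 2μ + 24 = (μ - 4)(μ - 3)(μ + 2), so the eigenvalues are -2, 3, 4.
μ=3: eigenvector (1, 0, -2).
μ=-2: eigenvector (-2, 1, 4).
μ=4: eigenvector (2, 0, -3).
P = [[1, -2, 2], [0, 1, 0], [-2, 4, -3]], D = diag(3, -2, 4), P⁻¹ = [[-3, 2, -2], [0, 1, 0], [2, 0, 1]].
L⁴ = P·diag(81, 16, 256)·P⁻¹ = [[781, 130, 350], [0, 16, 0], [-1050, -260, -444]].
The requested entry is 16.

16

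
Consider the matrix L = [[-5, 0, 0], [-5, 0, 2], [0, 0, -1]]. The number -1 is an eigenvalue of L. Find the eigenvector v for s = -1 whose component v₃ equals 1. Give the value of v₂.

L + 1I = [[-4, 0, 0], [-5, 1, 2], [0, 0, 0]].
Solving (L + 1I)v = 0 gives the eigenspace spanned by (0, -2, 1).
With v₃ = 1, v = (0, -2, 1), so v₂ = -2.

-2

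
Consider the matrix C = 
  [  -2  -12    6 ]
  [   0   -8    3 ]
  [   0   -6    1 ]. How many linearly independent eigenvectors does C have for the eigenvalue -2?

C + 2I = [[0, -12, 6], [0, -6, 3], [0, -6, 3]].
This matrix has rank 1, so its null space has dimension 3 − 1 = 2.

2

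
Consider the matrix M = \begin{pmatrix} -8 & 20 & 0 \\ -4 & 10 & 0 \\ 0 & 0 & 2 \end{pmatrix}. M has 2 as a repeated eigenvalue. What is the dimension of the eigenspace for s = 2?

2

M − 2I = [[-10, 20, 0], [-4, 8, 0], [0, 0, 0]].
This matrix has rank 1, so its null space has dimension 3 − 1 = 2.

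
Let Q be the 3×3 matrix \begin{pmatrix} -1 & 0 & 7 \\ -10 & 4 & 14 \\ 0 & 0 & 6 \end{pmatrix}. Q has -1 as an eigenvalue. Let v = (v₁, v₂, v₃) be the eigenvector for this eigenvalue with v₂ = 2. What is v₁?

1

Q + 1I = [[0, 0, 7], [-10, 5, 14], [0, 0, 7]].
Solving (Q + 1I)v = 0 gives the eigenspace spanned by (1, 2, 0).
With v₂ = 2, v = (1, 2, 0), so v₁ = 1.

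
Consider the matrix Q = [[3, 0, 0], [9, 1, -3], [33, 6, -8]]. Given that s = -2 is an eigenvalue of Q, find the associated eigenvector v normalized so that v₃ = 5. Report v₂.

5

Q + 2I = [[5, 0, 0], [9, 3, -3], [33, 6, -6]].
Solving (Q + 2I)v = 0 gives the eigenspace spanned by (0, 5, 5).
With v₃ = 5, v = (0, 5, 5), so v₂ = 5.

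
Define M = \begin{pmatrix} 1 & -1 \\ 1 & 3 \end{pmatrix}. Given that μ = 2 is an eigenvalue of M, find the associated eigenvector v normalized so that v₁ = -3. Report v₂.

M − 2I = [[-1, -1], [1, 1]].
Solving (M − 2I)v = 0 gives the eigenspace spanned by (-3, 3).
With v₁ = -3, v = (-3, 3), so v₂ = 3.

3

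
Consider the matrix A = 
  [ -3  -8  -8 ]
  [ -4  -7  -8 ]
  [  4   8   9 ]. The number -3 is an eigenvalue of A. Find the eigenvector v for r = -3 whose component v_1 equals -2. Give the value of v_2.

A + 3I = [[0, -8, -8], [-4, -4, -8], [4, 8, 12]].
Solving (A + 3I)v = 0 gives the eigenspace spanned by (-2, -2, 2).
With v_1 = -2, v = (-2, -2, 2), so v_2 = -2.

-2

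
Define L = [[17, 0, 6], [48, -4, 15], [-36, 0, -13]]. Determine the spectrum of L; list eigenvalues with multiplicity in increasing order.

Characteristic polynomial: p(λ) = λ^3 - 21λ - 20 = (λ - 5)(λ + 1)(λ + 4).
Roots (with multiplicity): -4, -1, 5.

-4, -1, 5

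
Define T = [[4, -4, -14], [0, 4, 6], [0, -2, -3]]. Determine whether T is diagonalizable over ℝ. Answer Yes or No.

Characteristic polynomial: p(μ) = μ^3 - 5μ^2 + 4μ = μ(μ - 4)(μ - 1).
All 3 eigenvalues are distinct, so T is diagonalizable.

Yes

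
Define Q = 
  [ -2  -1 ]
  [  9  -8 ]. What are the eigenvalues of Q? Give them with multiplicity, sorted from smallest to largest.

Characteristic polynomial: p(λ) = λ^2 + 10λ + 25 = (λ + 5)^2.
Roots (with multiplicity): -5, -5.

-5, -5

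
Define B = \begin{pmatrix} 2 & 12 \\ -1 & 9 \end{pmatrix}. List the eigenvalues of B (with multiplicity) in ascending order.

5, 6

Characteristic polynomial: p(λ) = λ^2 - 11λ + 30 = (λ - 6)(λ - 5).
Roots (with multiplicity): 5, 6.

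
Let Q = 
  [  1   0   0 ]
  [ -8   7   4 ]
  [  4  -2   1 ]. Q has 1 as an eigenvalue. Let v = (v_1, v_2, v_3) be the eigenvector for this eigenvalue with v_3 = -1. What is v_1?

1

Q − 1I = [[0, 0, 0], [-8, 6, 4], [4, -2, 0]].
Solving (Q − 1I)v = 0 gives the eigenspace spanned by (1, 2, -1).
With v_3 = -1, v = (1, 2, -1), so v_1 = 1.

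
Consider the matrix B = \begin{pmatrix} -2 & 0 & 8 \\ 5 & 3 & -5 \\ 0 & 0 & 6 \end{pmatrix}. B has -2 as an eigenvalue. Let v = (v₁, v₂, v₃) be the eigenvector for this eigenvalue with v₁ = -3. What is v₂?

3

B + 2I = [[0, 0, 8], [5, 5, -5], [0, 0, 8]].
Solving (B + 2I)v = 0 gives the eigenspace spanned by (-3, 3, 0).
With v₁ = -3, v = (-3, 3, 0), so v₂ = 3.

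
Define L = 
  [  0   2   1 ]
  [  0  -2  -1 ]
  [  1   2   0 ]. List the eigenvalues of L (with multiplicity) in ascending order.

-1, -1, 0

Characteristic polynomial: p(t) = t^3 + 2t^2 + t = t(t + 1)^2.
Roots (with multiplicity): -1, -1, 0.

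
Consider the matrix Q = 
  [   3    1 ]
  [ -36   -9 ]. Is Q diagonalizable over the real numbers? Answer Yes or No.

No

Characteristic polynomial: p(s) = s^2 + 6s + 9 = (s + 3)^2.
s = -3 has algebraic multiplicity 2; rank(Q + 3I) = 1, so geometric multiplicity = 1.
Geometric multiplicity < algebraic multiplicity, so Q is not diagonalizable.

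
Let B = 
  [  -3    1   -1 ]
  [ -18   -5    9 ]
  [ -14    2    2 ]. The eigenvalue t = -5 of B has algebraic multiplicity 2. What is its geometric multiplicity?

1

B + 5I = [[2, 1, -1], [-18, 0, 9], [-14, 2, 7]].
This matrix has rank 2, so its null space has dimension 3 − 2 = 1.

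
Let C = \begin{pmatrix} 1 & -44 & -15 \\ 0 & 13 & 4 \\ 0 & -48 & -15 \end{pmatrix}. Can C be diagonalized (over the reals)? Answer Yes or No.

No

Characteristic polynomial: p(λ) = λ^3 + λ^2 - 5λ + 3 = (λ - 1)^2(λ + 3).
λ = 1 has algebraic multiplicity 2; rank(C − 1I) = 2, so geometric multiplicity = 1.
Geometric multiplicity < algebraic multiplicity, so C is not diagonalizable.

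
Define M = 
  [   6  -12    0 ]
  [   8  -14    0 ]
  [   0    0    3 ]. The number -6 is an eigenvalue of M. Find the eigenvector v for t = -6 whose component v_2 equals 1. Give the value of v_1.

1

M + 6I = [[12, -12, 0], [8, -8, 0], [0, 0, 9]].
Solving (M + 6I)v = 0 gives the eigenspace spanned by (1, 1, 0).
With v_2 = 1, v = (1, 1, 0), so v_1 = 1.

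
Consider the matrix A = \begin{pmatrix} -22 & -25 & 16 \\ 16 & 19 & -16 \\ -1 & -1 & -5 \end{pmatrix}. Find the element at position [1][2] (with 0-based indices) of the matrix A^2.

Characteristic polynomial: t^3 + 8t^2 - 3t - 90 = (t - 3)(t + 5)(t + 6), so the eigenvalues are -6, -5, 3.
t=3: eigenvector (-1, 1, 0).
t=-6: eigenvector (1, 0, 1).
t=-5: eigenvector (-2, 2, 1).
P = [[-1, 1, -2], [1, 0, 2], [0, 1, 1]], D = diag(3, -6, -5), P⁻¹ = [[2, 3, -2], [1, 1, 0], [-1, -1, 1]].
A² = P·diag(9, 36, 25)·P⁻¹ = [[68, 59, -32], [-32, -23, 32], [11, 11, 25]].
The requested entry is 32.

32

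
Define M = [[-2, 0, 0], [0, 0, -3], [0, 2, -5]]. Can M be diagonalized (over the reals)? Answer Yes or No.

Yes

Characteristic polynomial: p(μ) = μ^3 + 7μ^2 + 16μ + 12 = (μ + 2)^2(μ + 3).
μ = -2 has algebraic multiplicity 2; rank(M + 2I) = 1, so geometric multiplicity = 2.
Every eigenvalue has geometric = algebraic multiplicity, so M is diagonalizable.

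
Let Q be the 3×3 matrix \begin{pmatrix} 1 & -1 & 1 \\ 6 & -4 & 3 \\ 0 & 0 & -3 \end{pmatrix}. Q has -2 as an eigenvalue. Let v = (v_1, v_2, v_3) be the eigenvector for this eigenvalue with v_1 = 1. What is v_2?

3

Q + 2I = [[3, -1, 1], [6, -2, 3], [0, 0, -1]].
Solving (Q + 2I)v = 0 gives the eigenspace spanned by (1, 3, 0).
With v_1 = 1, v = (1, 3, 0), so v_2 = 3.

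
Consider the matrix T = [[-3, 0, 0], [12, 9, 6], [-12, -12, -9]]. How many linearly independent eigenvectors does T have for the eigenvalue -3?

T + 3I = [[0, 0, 0], [12, 12, 6], [-12, -12, -6]].
This matrix has rank 1, so its null space has dimension 3 − 1 = 2.

2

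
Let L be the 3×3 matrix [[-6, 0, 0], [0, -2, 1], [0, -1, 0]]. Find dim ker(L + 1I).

L + 1I = [[-5, 0, 0], [0, -1, 1], [0, -1, 1]].
This matrix has rank 2, so its null space has dimension 3 − 2 = 1.

1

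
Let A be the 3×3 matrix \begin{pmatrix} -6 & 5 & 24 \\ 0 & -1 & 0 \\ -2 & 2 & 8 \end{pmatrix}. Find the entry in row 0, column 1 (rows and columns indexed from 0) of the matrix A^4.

Characteristic polynomial: r^3 - r^2 - 2r = r(r - 2)(r + 1), so the eigenvalues are -1, 0, 2.
r=0: eigenvector (4, 0, 1).
r=-1: eigenvector (1, 1, 0).
r=2: eigenvector (3, 0, 1).
P = [[4, 1, 3], [0, 1, 0], [1, 0, 1]], D = diag(0, -1, 2), P⁻¹ = [[1, -1, -3], [0, 1, 0], [-1, 1, 4]].
A⁴ = P·diag(0, 1, 16)·P⁻¹ = [[-48, 49, 192], [0, 1, 0], [-16, 16, 64]].
The requested entry is 49.

49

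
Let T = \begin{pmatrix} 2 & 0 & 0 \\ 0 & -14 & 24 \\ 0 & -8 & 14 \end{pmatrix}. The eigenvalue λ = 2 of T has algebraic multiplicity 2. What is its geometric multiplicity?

T − 2I = [[0, 0, 0], [0, -16, 24], [0, -8, 12]].
This matrix has rank 1, so its null space has dimension 3 − 1 = 2.

2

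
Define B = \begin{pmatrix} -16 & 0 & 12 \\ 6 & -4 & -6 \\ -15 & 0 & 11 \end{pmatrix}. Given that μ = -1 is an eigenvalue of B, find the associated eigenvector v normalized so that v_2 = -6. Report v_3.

B + 1I = [[-15, 0, 12], [6, -3, -6], [-15, 0, 12]].
Solving (B + 1I)v = 0 gives the eigenspace spanned by (12, -6, 15).
With v_2 = -6, v = (12, -6, 15), so v_3 = 15.

15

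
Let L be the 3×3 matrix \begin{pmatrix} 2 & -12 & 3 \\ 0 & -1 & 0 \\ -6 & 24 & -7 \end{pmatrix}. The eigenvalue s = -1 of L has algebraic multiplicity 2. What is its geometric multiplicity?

2

L + 1I = [[3, -12, 3], [0, 0, 0], [-6, 24, -6]].
This matrix has rank 1, so its null space has dimension 3 − 1 = 2.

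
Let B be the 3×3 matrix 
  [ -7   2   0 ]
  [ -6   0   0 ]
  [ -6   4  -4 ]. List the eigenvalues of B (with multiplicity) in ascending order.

-4, -4, -3

Characteristic polynomial: p(s) = s^3 + 11s^2 + 40s + 48 = (s + 3)(s + 4)^2.
Roots (with multiplicity): -4, -4, -3.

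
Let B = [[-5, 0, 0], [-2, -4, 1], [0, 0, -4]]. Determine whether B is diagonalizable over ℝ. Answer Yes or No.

No

Characteristic polynomial: p(λ) = λ^3 + 13λ^2 + 56λ + 80 = (λ + 4)^2(λ + 5).
λ = -4 has algebraic multiplicity 2; rank(B + 4I) = 2, so geometric multiplicity = 1.
Geometric multiplicity < algebraic multiplicity, so B is not diagonalizable.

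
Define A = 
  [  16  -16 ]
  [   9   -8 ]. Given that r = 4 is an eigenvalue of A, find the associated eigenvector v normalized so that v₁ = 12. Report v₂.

9

A − 4I = [[12, -16], [9, -12]].
Solving (A − 4I)v = 0 gives the eigenspace spanned by (12, 9).
With v₁ = 12, v = (12, 9), so v₂ = 9.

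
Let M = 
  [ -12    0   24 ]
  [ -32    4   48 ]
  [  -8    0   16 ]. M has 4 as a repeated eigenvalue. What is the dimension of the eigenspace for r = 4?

M − 4I = [[-16, 0, 24], [-32, 0, 48], [-8, 0, 12]].
This matrix has rank 1, so its null space has dimension 3 − 1 = 2.

2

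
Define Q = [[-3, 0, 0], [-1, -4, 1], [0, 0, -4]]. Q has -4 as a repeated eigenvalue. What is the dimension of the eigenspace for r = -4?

Q + 4I = [[1, 0, 0], [-1, 0, 1], [0, 0, 0]].
This matrix has rank 2, so its null space has dimension 3 − 2 = 1.

1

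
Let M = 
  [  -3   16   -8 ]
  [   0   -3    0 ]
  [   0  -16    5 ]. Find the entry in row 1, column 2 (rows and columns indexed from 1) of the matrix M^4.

Characteristic polynomial: s^3 + s^2 - 21s - 45 = (s - 5)(s + 3)^2, so the eigenvalues are -3, -3, 5.
s=-3: eigenvector (1, 0, 0).
s=-3: eigenvector (2, 1, 2).
s=5: eigenvector (-1, 0, 1).
P = [[1, 2, -1], [0, 1, 0], [0, 2, 1]], D = diag(-3, -3, 5), P⁻¹ = [[1, -4, 1], [0, 1, 0], [0, -2, 1]].
M⁴ = P·diag(81, 81, 625)·P⁻¹ = [[81, 1088, -544], [0, 81, 0], [0, -1088, 625]].
The requested entry is 1088.

1088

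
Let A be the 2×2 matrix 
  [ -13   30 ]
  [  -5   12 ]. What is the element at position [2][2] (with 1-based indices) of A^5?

Characteristic polynomial: r^2 + r - 6 = (r - 2)(r + 3), so the eigenvalues are -3, 2.
r=-3: eigenvector (-3, -1).
r=2: eigenvector (-2, -1).
P = [[-3, -2], [-1, -1]], D = diag(-3, 2), P⁻¹ = [[-1, 2], [1, -3]].
A⁵ = P·diag(-243, 32)·P⁻¹ = [[-793, 1650], [-275, 582]].
The requested entry is 582.

582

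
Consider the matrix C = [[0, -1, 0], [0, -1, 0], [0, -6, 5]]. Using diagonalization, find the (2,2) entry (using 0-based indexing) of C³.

125

Characteristic polynomial: λ^3 - 4λ^2 - 5λ = λ(λ - 5)(λ + 1), so the eigenvalues are -1, 0, 5.
λ=0: eigenvector (1, 0, 0).
λ=-1: eigenvector (1, 1, 1).
λ=5: eigenvector (0, 0, 1).
P = [[1, 1, 0], [0, 1, 0], [0, 1, 1]], D = diag(0, -1, 5), P⁻¹ = [[1, -1, 0], [0, 1, 0], [0, -1, 1]].
C³ = P·diag(0, -1, 125)·P⁻¹ = [[0, -1, 0], [0, -1, 0], [0, -126, 125]].
The requested entry is 125.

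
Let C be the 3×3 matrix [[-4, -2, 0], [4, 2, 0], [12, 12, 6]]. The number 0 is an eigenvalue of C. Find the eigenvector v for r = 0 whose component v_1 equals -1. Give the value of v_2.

C = [[-4, -2, 0], [4, 2, 0], [12, 12, 6]].
Solving (C)v = 0 gives the eigenspace spanned by (-1, 2, -2).
With v_1 = -1, v = (-1, 2, -2), so v_2 = 2.

2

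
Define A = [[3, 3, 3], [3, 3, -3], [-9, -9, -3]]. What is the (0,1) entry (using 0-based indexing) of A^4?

Characteristic polynomial: s^3 - 3s^2 - 18s = s(s - 6)(s + 3), so the eigenvalues are -3, 0, 6.
s=0: eigenvector (1, -1, 0).
s=6: eigenvector (0, 1, -1).
s=-3: eigenvector (-1, 1, 1).
P = [[1, 0, -1], [-1, 1, 1], [0, -1, 1]], D = diag(0, 6, -3), P⁻¹ = [[2, 1, 1], [1, 1, 0], [1, 1, 1]].
A⁴ = P·diag(0, 1296, 81)·P⁻¹ = [[-81, -81, -81], [1377, 1377, 81], [-1215, -1215, 81]].
The requested entry is -81.

-81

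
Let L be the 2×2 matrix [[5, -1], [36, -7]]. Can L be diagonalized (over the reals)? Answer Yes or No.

Characteristic polynomial: p(t) = t^2 + 2t + 1 = (t + 1)^2.
t = -1 has algebraic multiplicity 2; rank(L + 1I) = 1, so geometric multiplicity = 1.
Geometric multiplicity < algebraic multiplicity, so L is not diagonalizable.

No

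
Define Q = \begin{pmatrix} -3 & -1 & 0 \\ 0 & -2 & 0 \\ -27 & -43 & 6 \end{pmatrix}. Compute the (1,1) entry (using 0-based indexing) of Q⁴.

Characteristic polynomial: t^3 - t^2 - 24t - 36 = (t - 6)(t + 2)(t + 3), so the eigenvalues are -3, -2, 6.
t=-3: eigenvector (1, 0, 3).
t=-2: eigenvector (-1, 1, 2).
t=6: eigenvector (0, 0, 1).
P = [[1, -1, 0], [0, 1, 0], [3, 2, 1]], D = diag(-3, -2, 6), P⁻¹ = [[1, 1, 0], [0, 1, 0], [-3, -5, 1]].
Q⁴ = P·diag(81, 16, 1296)·P⁻¹ = [[81, 65, 0], [0, 16, 0], [-3645, -6205, 1296]].
The requested entry is 16.

16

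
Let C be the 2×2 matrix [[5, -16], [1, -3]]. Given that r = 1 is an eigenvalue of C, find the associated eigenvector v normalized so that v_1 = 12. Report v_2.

3

C − 1I = [[4, -16], [1, -4]].
Solving (C − 1I)v = 0 gives the eigenspace spanned by (12, 3).
With v_1 = 12, v = (12, 3), so v_2 = 3.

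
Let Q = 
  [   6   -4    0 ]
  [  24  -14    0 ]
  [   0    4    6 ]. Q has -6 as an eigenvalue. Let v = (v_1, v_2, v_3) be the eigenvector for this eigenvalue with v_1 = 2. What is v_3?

-2

Q + 6I = [[12, -4, 0], [24, -8, 0], [0, 4, 12]].
Solving (Q + 6I)v = 0 gives the eigenspace spanned by (2, 6, -2).
With v_1 = 2, v = (2, 6, -2), so v_3 = -2.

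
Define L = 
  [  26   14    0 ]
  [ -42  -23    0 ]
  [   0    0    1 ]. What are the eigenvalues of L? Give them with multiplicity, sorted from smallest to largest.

Characteristic polynomial: p(s) = s^3 - 4s^2 - 7s + 10 = (s - 5)(s - 1)(s + 2).
Roots (with multiplicity): -2, 1, 5.

-2, 1, 5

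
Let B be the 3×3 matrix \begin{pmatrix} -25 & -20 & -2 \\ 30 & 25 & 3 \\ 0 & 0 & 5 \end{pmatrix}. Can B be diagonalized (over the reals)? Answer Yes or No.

Characteristic polynomial: p(μ) = μ^3 - 5μ^2 - 25μ + 125 = (μ - 5)^2(μ + 5).
μ = 5 has algebraic multiplicity 2; rank(B − 5I) = 2, so geometric multiplicity = 1.
Geometric multiplicity < algebraic multiplicity, so B is not diagonalizable.

No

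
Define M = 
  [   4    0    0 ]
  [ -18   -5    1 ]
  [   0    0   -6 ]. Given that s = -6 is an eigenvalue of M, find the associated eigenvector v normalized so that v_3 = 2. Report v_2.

-2

M + 6I = [[10, 0, 0], [-18, 1, 1], [0, 0, 0]].
Solving (M + 6I)v = 0 gives the eigenspace spanned by (0, -2, 2).
With v_3 = 2, v = (0, -2, 2), so v_2 = -2.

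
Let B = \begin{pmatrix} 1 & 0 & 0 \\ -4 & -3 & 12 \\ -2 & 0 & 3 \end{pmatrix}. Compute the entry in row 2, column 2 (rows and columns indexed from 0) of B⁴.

Characteristic polynomial: r^3 - r^2 - 9r + 9 = (r - 3)(r - 1)(r + 3), so the eigenvalues are -3, 1, 3.
r=3: eigenvector (0, 2, 1).
r=-3: eigenvector (0, 1, 0).
r=1: eigenvector (1, 2, 1).
P = [[0, 0, 1], [2, 1, 2], [1, 0, 1]], D = diag(3, -3, 1), P⁻¹ = [[-1, 0, 1], [0, 1, -2], [1, 0, 0]].
B⁴ = P·diag(81, 81, 1)·P⁻¹ = [[1, 0, 0], [-160, 81, 0], [-80, 0, 81]].
The requested entry is 81.

81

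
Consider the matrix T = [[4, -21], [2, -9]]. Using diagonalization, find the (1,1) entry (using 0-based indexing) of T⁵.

Characteristic polynomial: λ^2 + 5λ + 6 = (λ + 2)(λ + 3), so the eigenvalues are -3, -2.
λ=-2: eigenvector (7, 2).
λ=-3: eigenvector (3, 1).
P = [[7, 3], [2, 1]], D = diag(-2, -3), P⁻¹ = [[1, -3], [-2, 7]].
T⁵ = P·diag(-32, -243)·P⁻¹ = [[1234, -4431], [422, -1509]].
The requested entry is -1509.

-1509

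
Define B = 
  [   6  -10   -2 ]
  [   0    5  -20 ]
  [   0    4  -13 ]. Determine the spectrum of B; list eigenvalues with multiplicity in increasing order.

Characteristic polynomial: p(r) = r^3 + 2r^2 - 33r - 90 = (r - 6)(r + 3)(r + 5).
Roots (with multiplicity): -5, -3, 6.

-5, -3, 6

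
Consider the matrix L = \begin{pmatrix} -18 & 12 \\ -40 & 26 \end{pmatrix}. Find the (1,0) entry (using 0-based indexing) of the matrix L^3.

-2080

Characteristic polynomial: s^2 - 8s + 12 = (s - 6)(s - 2), so the eigenvalues are 2, 6.
s=6: eigenvector (1, 2).
s=2: eigenvector (-3, -5).
P = [[1, -3], [2, -5]], D = diag(6, 2), P⁻¹ = [[-5, 3], [-2, 1]].
L³ = P·diag(216, 8)·P⁻¹ = [[-1032, 624], [-2080, 1256]].
The requested entry is -2080.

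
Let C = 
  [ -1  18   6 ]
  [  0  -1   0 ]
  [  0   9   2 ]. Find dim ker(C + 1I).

C + 1I = [[0, 18, 6], [0, 0, 0], [0, 9, 3]].
This matrix has rank 1, so its null space has dimension 3 − 1 = 2.

2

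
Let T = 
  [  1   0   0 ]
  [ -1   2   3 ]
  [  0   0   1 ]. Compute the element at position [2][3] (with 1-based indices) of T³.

21

Characteristic polynomial: s^3 - 4s^2 + 5s - 2 = (s - 2)(s - 1)^2, so the eigenvalues are 1, 1, 2.
s=1: eigenvector (1, 1, 0).
s=2: eigenvector (0, 1, 0).
s=1: eigenvector (0, -3, 1).
P = [[1, 0, 0], [1, 1, -3], [0, 0, 1]], D = diag(1, 2, 1), P⁻¹ = [[1, 0, 0], [-1, 1, 3], [0, 0, 1]].
T³ = P·diag(1, 8, 1)·P⁻¹ = [[1, 0, 0], [-7, 8, 21], [0, 0, 1]].
The requested entry is 21.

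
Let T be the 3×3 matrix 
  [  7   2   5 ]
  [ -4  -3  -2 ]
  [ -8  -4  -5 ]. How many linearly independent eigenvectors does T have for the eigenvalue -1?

1

T + 1I = [[8, 2, 5], [-4, -2, -2], [-8, -4, -4]].
This matrix has rank 2, so its null space has dimension 3 − 2 = 1.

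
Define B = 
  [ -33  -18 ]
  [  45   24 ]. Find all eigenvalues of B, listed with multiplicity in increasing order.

Characteristic polynomial: p(μ) = μ^2 + 9μ + 18 = (μ + 3)(μ + 6).
Roots (with multiplicity): -6, -3.

-6, -3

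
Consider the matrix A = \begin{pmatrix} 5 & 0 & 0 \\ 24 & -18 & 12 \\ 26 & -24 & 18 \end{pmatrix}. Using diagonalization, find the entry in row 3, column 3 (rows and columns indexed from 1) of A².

36

Characteristic polynomial: t^3 - 5t^2 - 36t + 180 = (t - 6)(t - 5)(t + 6), so the eigenvalues are -6, 5, 6.
t=5: eigenvector (1, 0, -2).
t=-6: eigenvector (0, 1, 1).
t=6: eigenvector (0, 1, 2).
P = [[1, 0, 0], [0, 1, 1], [-2, 1, 2]], D = diag(5, -6, 6), P⁻¹ = [[1, 0, 0], [-2, 2, -1], [2, -1, 1]].
A² = P·diag(25, 36, 36)·P⁻¹ = [[25, 0, 0], [0, 36, 0], [22, 0, 36]].
The requested entry is 36.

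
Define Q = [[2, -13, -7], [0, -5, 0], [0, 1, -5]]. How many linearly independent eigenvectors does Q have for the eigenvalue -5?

Q + 5I = [[7, -13, -7], [0, 0, 0], [0, 1, 0]].
This matrix has rank 2, so its null space has dimension 3 − 2 = 1.

1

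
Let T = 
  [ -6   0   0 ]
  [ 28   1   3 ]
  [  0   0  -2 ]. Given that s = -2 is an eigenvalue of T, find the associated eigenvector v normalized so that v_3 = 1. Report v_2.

-1

T + 2I = [[-4, 0, 0], [28, 3, 3], [0, 0, 0]].
Solving (T + 2I)v = 0 gives the eigenspace spanned by (0, -1, 1).
With v_3 = 1, v = (0, -1, 1), so v_2 = -1.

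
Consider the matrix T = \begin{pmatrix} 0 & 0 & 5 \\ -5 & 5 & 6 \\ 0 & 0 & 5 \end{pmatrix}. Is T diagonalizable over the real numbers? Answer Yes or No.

No

Characteristic polynomial: p(s) = s^3 - 10s^2 + 25s = s(s - 5)^2.
s = 5 has algebraic multiplicity 2; rank(T − 5I) = 2, so geometric multiplicity = 1.
Geometric multiplicity < algebraic multiplicity, so T is not diagonalizable.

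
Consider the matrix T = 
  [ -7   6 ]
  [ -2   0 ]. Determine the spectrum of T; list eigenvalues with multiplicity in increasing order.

-4, -3

Characteristic polynomial: p(r) = r^2 + 7r + 12 = (r + 3)(r + 4).
Roots (with multiplicity): -4, -3.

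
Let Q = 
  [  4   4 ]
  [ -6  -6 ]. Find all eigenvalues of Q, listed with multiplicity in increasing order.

-2, 0

Characteristic polynomial: p(t) = t^2 + 2t = t(t + 2).
Roots (with multiplicity): -2, 0.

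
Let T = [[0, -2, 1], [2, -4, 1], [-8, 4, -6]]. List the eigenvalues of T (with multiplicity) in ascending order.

Characteristic polynomial: p(s) = s^3 + 10s^2 + 32s + 32 = (s + 2)(s + 4)^2.
Roots (with multiplicity): -4, -4, -2.

-4, -4, -2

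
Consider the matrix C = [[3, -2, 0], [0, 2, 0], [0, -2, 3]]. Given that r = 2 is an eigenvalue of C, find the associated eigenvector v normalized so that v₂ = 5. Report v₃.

C − 2I = [[1, -2, 0], [0, 0, 0], [0, -2, 1]].
Solving (C − 2I)v = 0 gives the eigenspace spanned by (10, 5, 10).
With v₂ = 5, v = (10, 5, 10), so v₃ = 10.

10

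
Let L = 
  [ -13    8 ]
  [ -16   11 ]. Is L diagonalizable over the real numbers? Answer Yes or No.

Characteristic polynomial: p(t) = t^2 + 2t - 15 = (t - 3)(t + 5).
All 2 eigenvalues are distinct, so L is diagonalizable.

Yes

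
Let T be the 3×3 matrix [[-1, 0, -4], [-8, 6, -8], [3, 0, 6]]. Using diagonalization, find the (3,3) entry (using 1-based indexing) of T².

Characteristic polynomial: s^3 - 11s^2 + 36s - 36 = (s - 6)(s - 3)(s - 2), so the eigenvalues are 2, 3, 6.
s=2: eigenvector (4, 2, -3).
s=6: eigenvector (0, 1, 0).
s=3: eigenvector (-1, 0, 1).
P = [[4, 0, -1], [2, 1, 0], [-3, 0, 1]], D = diag(2, 6, 3), P⁻¹ = [[1, 0, 1], [-2, 1, -2], [3, 0, 4]].
T² = P·diag(4, 36, 9)·P⁻¹ = [[-11, 0, -20], [-64, 36, -64], [15, 0, 24]].
The requested entry is 24.

24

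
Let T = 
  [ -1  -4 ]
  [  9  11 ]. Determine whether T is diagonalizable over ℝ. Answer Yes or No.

Characteristic polynomial: p(λ) = λ^2 - 10λ + 25 = (λ - 5)^2.
λ = 5 has algebraic multiplicity 2; rank(T − 5I) = 1, so geometric multiplicity = 1.
Geometric multiplicity < algebraic multiplicity, so T is not diagonalizable.

No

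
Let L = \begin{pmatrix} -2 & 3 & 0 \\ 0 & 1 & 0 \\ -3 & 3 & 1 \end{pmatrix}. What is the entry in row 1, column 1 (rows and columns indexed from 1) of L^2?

Characteristic polynomial: λ^3 - 3λ + 2 = (λ - 1)^2(λ + 2), so the eigenvalues are -2, 1, 1.
λ=-2: eigenvector (1, 0, 1).
λ=1: eigenvector (1, 1, 2).
λ=1: eigenvector (0, 0, 1).
P = [[1, 1, 0], [0, 1, 0], [1, 2, 1]], D = diag(-2, 1, 1), P⁻¹ = [[1, -1, 0], [0, 1, 0], [-1, -1, 1]].
L² = P·diag(4, 1, 1)·P⁻¹ = [[4, -3, 0], [0, 1, 0], [3, -3, 1]].
The requested entry is 4.

4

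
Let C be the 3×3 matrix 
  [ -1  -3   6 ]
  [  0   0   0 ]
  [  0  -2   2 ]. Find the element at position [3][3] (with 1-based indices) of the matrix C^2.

4

Characteristic polynomial: r^3 - r^2 - 2r = r(r - 2)(r + 1), so the eigenvalues are -1, 0, 2.
r=-1: eigenvector (1, 0, 0).
r=0: eigenvector (3, 1, 1).
r=2: eigenvector (2, 0, 1).
P = [[1, 3, 2], [0, 1, 0], [0, 1, 1]], D = diag(-1, 0, 2), P⁻¹ = [[1, -1, -2], [0, 1, 0], [0, -1, 1]].
C² = P·diag(1, 0, 4)·P⁻¹ = [[1, -9, 6], [0, 0, 0], [0, -4, 4]].
The requested entry is 4.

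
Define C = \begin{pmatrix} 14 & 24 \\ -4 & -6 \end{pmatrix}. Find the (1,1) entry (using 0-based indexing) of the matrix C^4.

Characteristic polynomial: s^2 - 8s + 12 = (s - 6)(s - 2), so the eigenvalues are 2, 6.
s=6: eigenvector (-3, 1).
s=2: eigenvector (-2, 1).
P = [[-3, -2], [1, 1]], D = diag(6, 2), P⁻¹ = [[-1, -2], [1, 3]].
C⁴ = P·diag(1296, 16)·P⁻¹ = [[3856, 7680], [-1280, -2544]].
The requested entry is -2544.

-2544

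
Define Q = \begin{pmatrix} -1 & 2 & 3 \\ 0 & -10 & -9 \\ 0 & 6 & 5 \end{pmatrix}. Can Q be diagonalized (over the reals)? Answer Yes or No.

No

Characteristic polynomial: p(r) = r^3 + 6r^2 + 9r + 4 = (r + 1)^2(r + 4).
r = -1 has algebraic multiplicity 2; rank(Q + 1I) = 2, so geometric multiplicity = 1.
Geometric multiplicity < algebraic multiplicity, so Q is not diagonalizable.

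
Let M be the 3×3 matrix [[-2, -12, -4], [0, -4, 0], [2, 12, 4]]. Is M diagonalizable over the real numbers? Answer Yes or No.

Yes

Characteristic polynomial: p(t) = t^3 + 2t^2 - 8t = t(t - 2)(t + 4).
All 3 eigenvalues are distinct, so M is diagonalizable.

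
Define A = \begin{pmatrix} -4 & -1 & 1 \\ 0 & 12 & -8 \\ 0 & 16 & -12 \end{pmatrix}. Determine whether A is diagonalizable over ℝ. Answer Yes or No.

Characteristic polynomial: p(r) = r^3 + 4r^2 - 16r - 64 = (r - 4)(r + 4)^2.
r = -4 has algebraic multiplicity 2; rank(A + 4I) = 2, so geometric multiplicity = 1.
Geometric multiplicity < algebraic multiplicity, so A is not diagonalizable.

No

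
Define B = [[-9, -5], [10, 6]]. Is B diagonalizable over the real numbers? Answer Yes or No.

Characteristic polynomial: p(μ) = μ^2 + 3μ - 4 = (μ - 1)(μ + 4).
All 2 eigenvalues are distinct, so B is diagonalizable.

Yes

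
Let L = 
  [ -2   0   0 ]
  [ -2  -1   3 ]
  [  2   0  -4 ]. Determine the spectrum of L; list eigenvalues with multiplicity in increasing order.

-4, -2, -1

Characteristic polynomial: p(s) = s^3 + 7s^2 + 14s + 8 = (s + 1)(s + 2)(s + 4).
Roots (with multiplicity): -4, -2, -1.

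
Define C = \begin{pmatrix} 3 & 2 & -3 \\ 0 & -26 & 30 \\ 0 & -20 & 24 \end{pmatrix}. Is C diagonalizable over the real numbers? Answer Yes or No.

Characteristic polynomial: p(μ) = μ^3 - μ^2 - 30μ + 72 = (μ - 4)(μ - 3)(μ + 6).
All 3 eigenvalues are distinct, so C is diagonalizable.

Yes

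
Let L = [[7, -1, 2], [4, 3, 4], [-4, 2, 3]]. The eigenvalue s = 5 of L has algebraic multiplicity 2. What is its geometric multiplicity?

L − 5I = [[2, -1, 2], [4, -2, 4], [-4, 2, -2]].
This matrix has rank 2, so its null space has dimension 3 − 2 = 1.

1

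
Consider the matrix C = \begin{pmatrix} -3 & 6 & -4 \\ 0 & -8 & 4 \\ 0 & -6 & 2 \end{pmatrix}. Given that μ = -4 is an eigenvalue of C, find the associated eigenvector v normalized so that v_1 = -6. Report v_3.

C + 4I = [[1, 6, -4], [0, -4, 4], [0, -6, 6]].
Solving (C + 4I)v = 0 gives the eigenspace spanned by (-6, 3, 3).
With v_1 = -6, v = (-6, 3, 3), so v_3 = 3.

3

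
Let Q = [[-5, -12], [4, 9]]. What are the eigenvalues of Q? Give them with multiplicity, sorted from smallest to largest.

Characteristic polynomial: p(s) = s^2 - 4s + 3 = (s - 3)(s - 1).
Roots (with multiplicity): 1, 3.

1, 3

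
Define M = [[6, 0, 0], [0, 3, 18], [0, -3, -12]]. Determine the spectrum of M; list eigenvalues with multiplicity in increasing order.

-6, -3, 6

Characteristic polynomial: p(s) = s^3 + 3s^2 - 36s - 108 = (s - 6)(s + 3)(s + 6).
Roots (with multiplicity): -6, -3, 6.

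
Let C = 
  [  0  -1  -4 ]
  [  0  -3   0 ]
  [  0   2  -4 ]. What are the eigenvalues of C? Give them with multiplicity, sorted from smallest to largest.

Characteristic polynomial: p(r) = r^3 + 7r^2 + 12r = r(r + 3)(r + 4).
Roots (with multiplicity): -4, -3, 0.

-4, -3, 0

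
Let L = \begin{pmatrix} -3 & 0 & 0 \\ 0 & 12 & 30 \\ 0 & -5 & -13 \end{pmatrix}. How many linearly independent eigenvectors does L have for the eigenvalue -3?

L + 3I = [[0, 0, 0], [0, 15, 30], [0, -5, -10]].
This matrix has rank 1, so its null space has dimension 3 − 1 = 2.

2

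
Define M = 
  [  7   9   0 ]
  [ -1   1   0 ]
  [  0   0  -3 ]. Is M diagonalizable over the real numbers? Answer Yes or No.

Characteristic polynomial: p(λ) = λ^3 - 5λ^2 - 8λ + 48 = (λ - 4)^2(λ + 3).
λ = 4 has algebraic multiplicity 2; rank(M − 4I) = 2, so geometric multiplicity = 1.
Geometric multiplicity < algebraic multiplicity, so M is not diagonalizable.

No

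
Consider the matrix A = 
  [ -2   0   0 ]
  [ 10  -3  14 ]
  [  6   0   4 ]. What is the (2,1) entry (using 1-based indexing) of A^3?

106

Characteristic polynomial: t^3 + t^2 - 14t - 24 = (t - 4)(t + 2)(t + 3), so the eigenvalues are -3, -2, 4.
t=-2: eigenvector (1, -4, -1).
t=-3: eigenvector (0, 1, 0).
t=4: eigenvector (0, 2, 1).
P = [[1, 0, 0], [-4, 1, 2], [-1, 0, 1]], D = diag(-2, -3, 4), P⁻¹ = [[1, 0, 0], [2, 1, -2], [1, 0, 1]].
A³ = P·diag(-8, -27, 64)·P⁻¹ = [[-8, 0, 0], [106, -27, 182], [72, 0, 64]].
The requested entry is 106.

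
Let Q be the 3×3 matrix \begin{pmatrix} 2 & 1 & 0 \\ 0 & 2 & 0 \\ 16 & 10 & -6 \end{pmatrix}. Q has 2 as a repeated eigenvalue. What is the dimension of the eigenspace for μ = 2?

Q − 2I = [[0, 1, 0], [0, 0, 0], [16, 10, -8]].
This matrix has rank 2, so its null space has dimension 3 − 2 = 1.

1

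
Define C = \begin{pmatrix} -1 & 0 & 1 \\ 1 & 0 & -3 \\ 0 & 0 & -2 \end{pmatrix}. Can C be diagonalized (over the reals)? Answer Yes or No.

Yes

Characteristic polynomial: p(r) = r^3 + 3r^2 + 2r = r(r + 1)(r + 2).
All 3 eigenvalues are distinct, so C is diagonalizable.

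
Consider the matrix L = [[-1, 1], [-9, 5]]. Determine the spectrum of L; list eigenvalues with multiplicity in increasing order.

Characteristic polynomial: p(t) = t^2 - 4t + 4 = (t - 2)^2.
Roots (with multiplicity): 2, 2.

2, 2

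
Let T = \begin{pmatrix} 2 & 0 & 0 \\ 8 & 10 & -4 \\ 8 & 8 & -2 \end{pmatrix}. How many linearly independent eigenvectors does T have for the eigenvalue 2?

2

T − 2I = [[0, 0, 0], [8, 8, -4], [8, 8, -4]].
This matrix has rank 1, so its null space has dimension 3 − 1 = 2.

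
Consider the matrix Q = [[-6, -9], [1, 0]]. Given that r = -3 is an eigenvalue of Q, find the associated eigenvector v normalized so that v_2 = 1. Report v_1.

-3

Q + 3I = [[-3, -9], [1, 3]].
Solving (Q + 3I)v = 0 gives the eigenspace spanned by (-3, 1).
With v_2 = 1, v = (-3, 1), so v_1 = -3.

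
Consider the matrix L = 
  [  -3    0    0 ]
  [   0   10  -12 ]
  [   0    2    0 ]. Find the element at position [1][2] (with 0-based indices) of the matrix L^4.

-6240

Characteristic polynomial: μ^3 - 7μ^2 - 6μ + 72 = (μ - 6)(μ - 4)(μ + 3), so the eigenvalues are -3, 4, 6.
μ=-3: eigenvector (1, 0, 0).
μ=6: eigenvector (0, 3, 1).
μ=4: eigenvector (0, 2, 1).
P = [[1, 0, 0], [0, 3, 2], [0, 1, 1]], D = diag(-3, 6, 4), P⁻¹ = [[1, 0, 0], [0, 1, -2], [0, -1, 3]].
L⁴ = P·diag(81, 1296, 256)·P⁻¹ = [[81, 0, 0], [0, 3376, -6240], [0, 1040, -1824]].
The requested entry is -6240.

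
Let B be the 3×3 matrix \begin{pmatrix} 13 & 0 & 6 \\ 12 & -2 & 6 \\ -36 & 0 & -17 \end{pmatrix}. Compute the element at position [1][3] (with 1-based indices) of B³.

Characteristic polynomial: μ^3 + 6μ^2 + 3μ - 10 = (μ - 1)(μ + 2)(μ + 5), so the eigenvalues are -5, -2, 1.
μ=1: eigenvector (1, 0, -2).
μ=-2: eigenvector (0, 1, 0).
μ=-5: eigenvector (-1, -2, 3).
P = [[1, 0, -1], [0, 1, -2], [-2, 0, 3]], D = diag(1, -2, -5), P⁻¹ = [[3, 0, 1], [4, 1, 2], [2, 0, 1]].
B³ = P·diag(1, -8, -125)·P⁻¹ = [[253, 0, 126], [468, -8, 234], [-756, 0, -377]].
The requested entry is 126.

126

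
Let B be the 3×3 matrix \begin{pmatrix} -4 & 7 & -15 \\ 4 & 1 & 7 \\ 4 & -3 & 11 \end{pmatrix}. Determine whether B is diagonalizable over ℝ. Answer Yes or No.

No

Characteristic polynomial: p(s) = s^3 - 8s^2 + 16s = s(s - 4)^2.
s = 4 has algebraic multiplicity 2; rank(B − 4I) = 2, so geometric multiplicity = 1.
Geometric multiplicity < algebraic multiplicity, so B is not diagonalizable.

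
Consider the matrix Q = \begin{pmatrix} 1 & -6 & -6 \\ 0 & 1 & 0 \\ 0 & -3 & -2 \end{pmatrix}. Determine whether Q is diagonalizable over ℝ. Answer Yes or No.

Characteristic polynomial: p(r) = r^3 - 3r + 2 = (r - 1)^2(r + 2).
r = 1 has algebraic multiplicity 2; rank(Q − 1I) = 1, so geometric multiplicity = 2.
Every eigenvalue has geometric = algebraic multiplicity, so Q is diagonalizable.

Yes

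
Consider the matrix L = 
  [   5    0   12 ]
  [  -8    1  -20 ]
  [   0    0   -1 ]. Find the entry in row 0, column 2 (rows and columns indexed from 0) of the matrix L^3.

Characteristic polynomial: λ^3 - 5λ^2 - λ + 5 = (λ - 5)(λ - 1)(λ + 1), so the eigenvalues are -1, 1, 5.
λ=5: eigenvector (1, -2, 0).
λ=1: eigenvector (0, 1, 0).
λ=-1: eigenvector (-2, 2, 1).
P = [[1, 0, -2], [-2, 1, 2], [0, 0, 1]], D = diag(5, 1, -1), P⁻¹ = [[1, 0, 2], [2, 1, 2], [0, 0, 1]].
L³ = P·diag(125, 1, -1)·P⁻¹ = [[125, 0, 252], [-248, 1, -500], [0, 0, -1]].
The requested entry is 252.

252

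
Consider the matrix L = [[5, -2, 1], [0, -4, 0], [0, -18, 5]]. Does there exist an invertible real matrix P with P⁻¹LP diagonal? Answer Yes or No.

Characteristic polynomial: p(μ) = μ^3 - 6μ^2 - 15μ + 100 = (μ - 5)^2(μ + 4).
μ = 5 has algebraic multiplicity 2; rank(L − 5I) = 2, so geometric multiplicity = 1.
Geometric multiplicity < algebraic multiplicity, so L is not diagonalizable.

No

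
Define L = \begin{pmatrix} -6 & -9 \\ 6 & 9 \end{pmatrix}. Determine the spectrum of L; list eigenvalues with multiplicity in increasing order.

Characteristic polynomial: p(t) = t^2 - 3t = t(t - 3).
Roots (with multiplicity): 0, 3.

0, 3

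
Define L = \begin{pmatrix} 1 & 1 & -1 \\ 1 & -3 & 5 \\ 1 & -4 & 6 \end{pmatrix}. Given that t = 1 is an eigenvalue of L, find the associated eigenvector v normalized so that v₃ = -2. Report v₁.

L − 1I = [[0, 1, -1], [1, -4, 5], [1, -4, 5]].
Solving (L − 1I)v = 0 gives the eigenspace spanned by (2, -2, -2).
With v₃ = -2, v = (2, -2, -2), so v₁ = 2.

2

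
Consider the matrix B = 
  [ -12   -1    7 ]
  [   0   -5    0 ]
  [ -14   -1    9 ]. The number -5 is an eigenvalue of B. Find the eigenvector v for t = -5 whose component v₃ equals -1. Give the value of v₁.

-1

B + 5I = [[-7, -1, 7], [0, 0, 0], [-14, -1, 14]].
Solving (B + 5I)v = 0 gives the eigenspace spanned by (-1, 0, -1).
With v₃ = -1, v = (-1, 0, -1), so v₁ = -1.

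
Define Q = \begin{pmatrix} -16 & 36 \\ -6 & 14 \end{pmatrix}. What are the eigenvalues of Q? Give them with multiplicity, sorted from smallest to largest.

Characteristic polynomial: p(μ) = μ^2 + 2μ - 8 = (μ - 2)(μ + 4).
Roots (with multiplicity): -4, 2.

-4, 2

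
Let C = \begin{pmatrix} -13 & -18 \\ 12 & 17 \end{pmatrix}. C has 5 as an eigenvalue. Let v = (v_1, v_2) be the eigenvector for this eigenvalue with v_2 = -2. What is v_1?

C − 5I = [[-18, -18], [12, 12]].
Solving (C − 5I)v = 0 gives the eigenspace spanned by (2, -2).
With v_2 = -2, v = (2, -2), so v_1 = 2.

2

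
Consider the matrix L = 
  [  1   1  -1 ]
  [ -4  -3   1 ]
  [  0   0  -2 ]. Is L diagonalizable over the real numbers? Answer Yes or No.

No

Characteristic polynomial: p(t) = t^3 + 4t^2 + 5t + 2 = (t + 1)^2(t + 2).
t = -1 has algebraic multiplicity 2; rank(L + 1I) = 2, so geometric multiplicity = 1.
Geometric multiplicity < algebraic multiplicity, so L is not diagonalizable.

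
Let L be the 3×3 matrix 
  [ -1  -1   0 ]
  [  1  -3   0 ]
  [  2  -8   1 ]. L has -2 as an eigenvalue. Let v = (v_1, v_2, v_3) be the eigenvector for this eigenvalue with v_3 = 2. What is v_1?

1

L + 2I = [[1, -1, 0], [1, -1, 0], [2, -8, 3]].
Solving (L + 2I)v = 0 gives the eigenspace spanned by (1, 1, 2).
With v_3 = 2, v = (1, 1, 2), so v_1 = 1.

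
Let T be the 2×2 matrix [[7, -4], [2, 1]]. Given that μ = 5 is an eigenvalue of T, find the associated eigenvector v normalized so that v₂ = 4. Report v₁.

T − 5I = [[2, -4], [2, -4]].
Solving (T − 5I)v = 0 gives the eigenspace spanned by (8, 4).
With v₂ = 4, v = (8, 4), so v₁ = 8.

8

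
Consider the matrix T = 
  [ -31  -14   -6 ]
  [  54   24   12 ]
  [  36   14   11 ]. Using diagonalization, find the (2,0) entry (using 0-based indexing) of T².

Characteristic polynomial: λ^3 - 4λ^2 - 17λ + 60 = (λ - 5)(λ - 3)(λ + 4), so the eigenvalues are -4, 3, 5.
λ=5: eigenvector (-3, 6, 4).
λ=-4: eigenvector (2, -3, -2).
λ=3: eigenvector (-1, 2, 1).
P = [[-3, 2, -1], [6, -3, 2], [4, -2, 1]], D = diag(5, -4, 3), P⁻¹ = [[1, 0, 1], [2, 1, 0], [0, 2, -3]].
T² = P·diag(25, 16, 9)·P⁻¹ = [[-11, 14, -48], [54, -12, 96], [36, -14, 73]].
The requested entry is 36.

36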